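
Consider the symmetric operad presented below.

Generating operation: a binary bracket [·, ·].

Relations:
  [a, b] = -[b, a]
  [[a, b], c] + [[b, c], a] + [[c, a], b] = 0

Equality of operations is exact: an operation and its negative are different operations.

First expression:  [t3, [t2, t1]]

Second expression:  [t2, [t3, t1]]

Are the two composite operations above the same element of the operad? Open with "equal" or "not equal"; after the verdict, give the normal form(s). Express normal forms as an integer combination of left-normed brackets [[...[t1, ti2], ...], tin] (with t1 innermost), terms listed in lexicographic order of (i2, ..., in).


not equal; first: [[t1, t2], t3]; second: [[t1, t3], t2]

The first expression reduces to [[t1, t2], t3]
The second expression reduces to [[t1, t3], t2]
The forms do not match — not equal.


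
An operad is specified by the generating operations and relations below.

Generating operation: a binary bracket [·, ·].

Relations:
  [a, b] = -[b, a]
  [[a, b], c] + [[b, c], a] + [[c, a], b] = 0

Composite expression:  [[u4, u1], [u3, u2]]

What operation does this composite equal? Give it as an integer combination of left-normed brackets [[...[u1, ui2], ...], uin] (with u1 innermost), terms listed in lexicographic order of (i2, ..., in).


Expand each bracket as ab - ba; the u1-initial words give the coefficients.
Composite bracket: [[u4, u1], [u3, u2]]
Full expansion: 8 signed words from ab - ba (2^3 = 8).
Keep just the words that open with u1:
  u1u4u2u3 appears with sign +1, giving the term +[[[u1, u4], u2], u3]
  u1u4u3u2 appears with sign -1, giving the term -[[[u1, u4], u3], u2]

[[[u1, u4], u2], u3] - [[[u1, u4], u3], u2]


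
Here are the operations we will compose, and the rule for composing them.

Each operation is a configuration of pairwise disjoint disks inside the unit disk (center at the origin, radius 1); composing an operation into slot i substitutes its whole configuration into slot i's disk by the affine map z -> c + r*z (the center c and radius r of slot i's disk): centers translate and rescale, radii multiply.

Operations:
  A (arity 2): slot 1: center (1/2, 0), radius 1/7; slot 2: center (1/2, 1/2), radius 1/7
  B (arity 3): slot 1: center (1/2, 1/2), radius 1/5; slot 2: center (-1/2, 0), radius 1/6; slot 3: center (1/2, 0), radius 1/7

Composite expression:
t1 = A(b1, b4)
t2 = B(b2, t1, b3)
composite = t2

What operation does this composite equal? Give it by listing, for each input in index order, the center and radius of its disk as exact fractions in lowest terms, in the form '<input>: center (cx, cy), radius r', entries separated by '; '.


Each b-disk chains the slot maps above it in B; radii multiply.
tracing b2 down its 1-map path: center (1/2, 1/2), radius 1/5
tracing b1 down its 2-map path: center (-5/12, 0), radius 1/42
tracing b4 down its 2-map path: center (-5/12, 1/12), radius 1/42
tracing b3 down its 1-map path: center (1/2, 0), radius 1/7

b1: center (-5/12, 0), radius 1/42; b2: center (1/2, 1/2), radius 1/5; b3: center (1/2, 0), radius 1/7; b4: center (-5/12, 1/12), radius 1/42


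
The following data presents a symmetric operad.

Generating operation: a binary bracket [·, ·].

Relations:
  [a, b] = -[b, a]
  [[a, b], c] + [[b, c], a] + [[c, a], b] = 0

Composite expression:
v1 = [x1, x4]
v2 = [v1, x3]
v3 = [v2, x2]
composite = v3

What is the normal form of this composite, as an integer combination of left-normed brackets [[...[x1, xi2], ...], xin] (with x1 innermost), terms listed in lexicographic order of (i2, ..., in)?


[[[x1, x4], x3], x2]

Expand each bracket as ab - ba; the x1-initial words give the coefficients.
Composite bracket: [[[x1, x4], x3], x2]
The bracket unfolds into 8 signed words via [a, b] = ab - ba (2^3 = 8).
Words beginning with x1 determine it all:
  x1x4x3x2 (sign +1) contributes +[[[x1, x4], x3], x2]


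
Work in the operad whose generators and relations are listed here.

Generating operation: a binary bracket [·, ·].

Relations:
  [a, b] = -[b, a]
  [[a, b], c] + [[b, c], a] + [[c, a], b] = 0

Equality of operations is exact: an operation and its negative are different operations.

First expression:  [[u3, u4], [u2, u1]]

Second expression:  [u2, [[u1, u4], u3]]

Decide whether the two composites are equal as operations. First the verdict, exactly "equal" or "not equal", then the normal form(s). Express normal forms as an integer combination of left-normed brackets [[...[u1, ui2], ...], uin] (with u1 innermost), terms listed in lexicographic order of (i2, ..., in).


not equal; first: [[[u1, u2], u3], u4] - [[[u1, u2], u4], u3]; second: -[[[u1, u4], u3], u2]

The first expression reduces to [[[u1, u2], u3], u4] - [[[u1, u2], u4], u3]
The second expression reduces to -[[[u1, u4], u3], u2]
No match — not equal.


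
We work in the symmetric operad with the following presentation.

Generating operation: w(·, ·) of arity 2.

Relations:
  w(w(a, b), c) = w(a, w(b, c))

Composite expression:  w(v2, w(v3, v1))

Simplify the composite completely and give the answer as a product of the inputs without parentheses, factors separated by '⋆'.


v2 ⋆ v3 ⋆ v1

The w-tree's shape is irrelevant; the v-reading-order decides.
w(v3, v1) linearizes to v3 ⋆ v1
w(v2, w(v3, v1)) linearizes to v2 ⋆ v3 ⋆ v1


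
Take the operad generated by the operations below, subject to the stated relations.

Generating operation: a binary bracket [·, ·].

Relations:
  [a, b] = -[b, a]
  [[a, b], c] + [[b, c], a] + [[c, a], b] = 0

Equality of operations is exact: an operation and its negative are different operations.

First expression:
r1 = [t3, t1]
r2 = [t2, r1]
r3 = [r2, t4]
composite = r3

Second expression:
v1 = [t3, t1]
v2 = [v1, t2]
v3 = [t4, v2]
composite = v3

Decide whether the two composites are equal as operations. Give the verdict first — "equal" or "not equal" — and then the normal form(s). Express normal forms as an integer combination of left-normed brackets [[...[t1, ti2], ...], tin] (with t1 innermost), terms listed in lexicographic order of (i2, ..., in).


equal; both compose to [[[t1, t3], t2], t4]

The first expression, normalized: [[[t1, t3], t2], t4]
The second expression, normalized: [[[t1, t3], t2], t4]
Both agree, so they are equal.


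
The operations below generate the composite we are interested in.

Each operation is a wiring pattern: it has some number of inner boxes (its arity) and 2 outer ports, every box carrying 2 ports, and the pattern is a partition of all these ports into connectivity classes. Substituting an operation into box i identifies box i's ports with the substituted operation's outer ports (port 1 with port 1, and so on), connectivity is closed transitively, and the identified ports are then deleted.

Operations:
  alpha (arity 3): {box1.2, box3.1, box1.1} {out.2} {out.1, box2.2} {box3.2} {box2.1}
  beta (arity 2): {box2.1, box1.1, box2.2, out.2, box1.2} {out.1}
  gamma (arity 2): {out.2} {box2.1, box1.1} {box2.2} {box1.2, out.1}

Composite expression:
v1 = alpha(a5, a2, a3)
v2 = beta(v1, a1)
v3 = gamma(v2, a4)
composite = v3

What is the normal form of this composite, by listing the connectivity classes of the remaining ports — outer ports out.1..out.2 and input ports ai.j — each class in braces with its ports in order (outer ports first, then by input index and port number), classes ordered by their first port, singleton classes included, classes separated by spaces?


{out.1, a1.1, a1.2, a2.2} {out.2} {a2.1} {a3.1, a5.1, a5.2} {a3.2} {a4.1} {a4.2}

After gluing at gamma, chains via deleted ports link the a-ports.
stage alpha: inputs (a5, a2, a3), connectivity {out.1, a2.2} {out.2} {a2.1} {a3.1, a5.1, a5.2} {a3.2}, out.j its boundary
stage beta: inputs (a5, a2, a3, a1), connectivity {out.1} {out.2, a1.1, a1.2, a2.2} {a2.1} {a3.1, a5.1, a5.2} {a3.2}, out.j its boundary
stage gamma: inputs (a5, a2, a3, a1, a4), connectivity {out.1, a1.1, a1.2, a2.2} {out.2} {a2.1} {a3.1, a5.1, a5.2} {a3.2} {a4.1} {a4.2}, out.j its boundary


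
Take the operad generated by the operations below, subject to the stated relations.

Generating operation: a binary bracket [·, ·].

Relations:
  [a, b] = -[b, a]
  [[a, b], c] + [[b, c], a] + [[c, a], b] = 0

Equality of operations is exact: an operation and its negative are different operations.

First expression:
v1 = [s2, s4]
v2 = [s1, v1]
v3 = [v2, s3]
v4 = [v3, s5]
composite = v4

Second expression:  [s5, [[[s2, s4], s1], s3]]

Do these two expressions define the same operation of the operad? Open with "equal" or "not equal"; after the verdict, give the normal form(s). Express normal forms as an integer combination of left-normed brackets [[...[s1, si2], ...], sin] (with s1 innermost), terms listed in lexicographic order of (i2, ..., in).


equal — both sides give [[[[s1, s2], s4], s3], s5] - [[[[s1, s4], s2], s3], s5]

The first composite normalizes to [[[[s1, s2], s4], s3], s5] - [[[[s1, s4], s2], s3], s5]
The second composite normalizes to [[[[s1, s2], s4], s3], s5] - [[[[s1, s4], s2], s3], s5]
One common form — equal.


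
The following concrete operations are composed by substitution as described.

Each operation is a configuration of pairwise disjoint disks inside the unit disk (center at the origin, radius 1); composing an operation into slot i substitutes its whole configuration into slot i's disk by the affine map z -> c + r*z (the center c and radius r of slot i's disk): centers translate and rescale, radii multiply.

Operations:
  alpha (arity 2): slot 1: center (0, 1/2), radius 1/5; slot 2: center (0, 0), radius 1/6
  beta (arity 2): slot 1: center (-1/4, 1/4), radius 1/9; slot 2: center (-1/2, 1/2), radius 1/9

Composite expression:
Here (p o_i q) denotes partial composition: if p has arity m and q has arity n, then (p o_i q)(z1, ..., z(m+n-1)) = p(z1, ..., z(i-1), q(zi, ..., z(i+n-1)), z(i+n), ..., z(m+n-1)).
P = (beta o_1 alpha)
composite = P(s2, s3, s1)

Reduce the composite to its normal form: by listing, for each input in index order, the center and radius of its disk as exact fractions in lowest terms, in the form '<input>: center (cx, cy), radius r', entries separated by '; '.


Nesting under beta composes maps z -> c + r*z down each s-path.
s2: after 2 affine steps, its disk has center (-1/4, 11/36), radius 1/45
s3: after 2 affine steps, its disk has center (-1/4, 1/4), radius 1/54
s1: after 1 affine step, its disk has center (-1/2, 1/2), radius 1/9

s1: center (-1/2, 1/2), radius 1/9; s2: center (-1/4, 11/36), radius 1/45; s3: center (-1/4, 1/4), radius 1/54


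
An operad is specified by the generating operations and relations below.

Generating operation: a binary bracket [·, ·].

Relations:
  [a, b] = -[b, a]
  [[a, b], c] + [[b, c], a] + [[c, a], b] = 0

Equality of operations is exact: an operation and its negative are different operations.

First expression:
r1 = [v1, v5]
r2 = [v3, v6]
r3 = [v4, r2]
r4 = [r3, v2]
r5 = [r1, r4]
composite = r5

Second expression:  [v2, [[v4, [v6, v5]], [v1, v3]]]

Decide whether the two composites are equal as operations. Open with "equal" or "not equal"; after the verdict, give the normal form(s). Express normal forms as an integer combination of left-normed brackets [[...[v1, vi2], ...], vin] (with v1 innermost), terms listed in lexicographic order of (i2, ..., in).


not equal; first: [[[[[v1, v5], v2], v3], v6], v4] - [[[[[v1, v5], v2], v4], v3], v6] + [[[[[v1, v5], v2], v4], v6], v3] - [[[[[v1, v5], v2], v6], v3], v4] - [[[[[v1, v5], v3], v6], v4], v2] + [[[[[v1, v5], v4], v3], v6], v2] - [[[[[v1, v5], v4], v6], v3], v2] + [[[[[v1, v5], v6], v3], v4], v2]; second: -[[[[[v1, v3], v4], v5], v6], v2] + [[[[[v1, v3], v4], v6], v5], v2] + [[[[[v1, v3], v5], v6], v4], v2] - [[[[[v1, v3], v6], v5], v4], v2]


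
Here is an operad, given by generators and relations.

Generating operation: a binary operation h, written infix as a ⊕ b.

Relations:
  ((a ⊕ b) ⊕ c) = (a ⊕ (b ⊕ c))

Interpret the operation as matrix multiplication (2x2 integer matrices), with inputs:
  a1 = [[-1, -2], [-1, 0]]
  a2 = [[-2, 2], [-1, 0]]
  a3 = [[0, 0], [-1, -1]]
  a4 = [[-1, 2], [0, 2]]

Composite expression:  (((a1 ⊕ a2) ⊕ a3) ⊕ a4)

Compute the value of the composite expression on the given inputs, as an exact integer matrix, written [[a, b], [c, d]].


[[-2, 8], [-2, 8]]

(a1 ⊕ a2) = [[4, -2], [2, -2]]
((a1 ⊕ a2) ⊕ a3) = [[2, 2], [2, 2]]
(((a1 ⊕ a2) ⊕ a3) ⊕ a4) = [[-2, 8], [-2, 8]]


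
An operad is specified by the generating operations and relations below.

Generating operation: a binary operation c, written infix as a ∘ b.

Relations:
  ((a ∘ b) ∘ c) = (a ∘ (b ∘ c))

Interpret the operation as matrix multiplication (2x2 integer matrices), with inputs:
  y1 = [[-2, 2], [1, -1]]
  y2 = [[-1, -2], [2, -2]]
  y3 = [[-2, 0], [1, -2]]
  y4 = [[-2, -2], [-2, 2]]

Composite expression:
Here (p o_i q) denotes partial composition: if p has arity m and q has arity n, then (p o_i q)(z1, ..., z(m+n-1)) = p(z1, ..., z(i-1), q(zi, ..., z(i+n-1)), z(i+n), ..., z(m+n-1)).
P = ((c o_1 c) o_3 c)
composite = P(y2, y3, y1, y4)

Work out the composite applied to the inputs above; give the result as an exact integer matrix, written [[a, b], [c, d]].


[[0, -16], [0, -64]]


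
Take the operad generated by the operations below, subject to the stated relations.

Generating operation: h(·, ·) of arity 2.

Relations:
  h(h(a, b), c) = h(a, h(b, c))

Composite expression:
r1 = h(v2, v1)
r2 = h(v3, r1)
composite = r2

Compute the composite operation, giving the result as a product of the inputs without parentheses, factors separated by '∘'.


Every regrouping of h is equal, so read the v-inputs in written order.
h(v2, v1) linearizes to v2 ∘ v1
h(v3, h(v2, v1)) linearizes to v3 ∘ v2 ∘ v1

v3 ∘ v2 ∘ v1


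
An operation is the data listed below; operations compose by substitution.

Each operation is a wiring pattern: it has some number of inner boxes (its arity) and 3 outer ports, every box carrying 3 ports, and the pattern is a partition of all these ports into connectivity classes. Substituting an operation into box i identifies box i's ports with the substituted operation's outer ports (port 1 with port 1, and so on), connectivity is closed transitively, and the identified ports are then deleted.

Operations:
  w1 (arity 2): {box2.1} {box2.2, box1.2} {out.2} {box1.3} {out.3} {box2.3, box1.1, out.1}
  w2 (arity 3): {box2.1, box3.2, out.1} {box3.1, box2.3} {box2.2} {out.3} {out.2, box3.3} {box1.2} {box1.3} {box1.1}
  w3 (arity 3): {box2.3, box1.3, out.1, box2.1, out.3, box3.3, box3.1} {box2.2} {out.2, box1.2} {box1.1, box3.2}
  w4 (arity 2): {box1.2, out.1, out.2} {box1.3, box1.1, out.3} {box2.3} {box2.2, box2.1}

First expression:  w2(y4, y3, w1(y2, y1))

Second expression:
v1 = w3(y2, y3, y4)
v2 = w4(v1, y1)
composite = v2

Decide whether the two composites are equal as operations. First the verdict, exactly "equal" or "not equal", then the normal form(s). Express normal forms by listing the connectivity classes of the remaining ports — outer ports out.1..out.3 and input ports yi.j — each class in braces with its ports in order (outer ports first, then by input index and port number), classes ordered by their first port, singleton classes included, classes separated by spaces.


not equal: they reduce to {out.1, y3.1} {out.2} {out.3} {y1.1} {y1.2, y2.2} {y1.3, y2.1, y3.3} {y2.3} {y3.2} {y4.1} {y4.2} {y4.3} and {out.1, out.2, y2.2} {out.3, y2.3, y3.1, y3.3, y4.1, y4.3} {y1.1, y1.2} {y1.3} {y2.1, y4.2} {y3.2}


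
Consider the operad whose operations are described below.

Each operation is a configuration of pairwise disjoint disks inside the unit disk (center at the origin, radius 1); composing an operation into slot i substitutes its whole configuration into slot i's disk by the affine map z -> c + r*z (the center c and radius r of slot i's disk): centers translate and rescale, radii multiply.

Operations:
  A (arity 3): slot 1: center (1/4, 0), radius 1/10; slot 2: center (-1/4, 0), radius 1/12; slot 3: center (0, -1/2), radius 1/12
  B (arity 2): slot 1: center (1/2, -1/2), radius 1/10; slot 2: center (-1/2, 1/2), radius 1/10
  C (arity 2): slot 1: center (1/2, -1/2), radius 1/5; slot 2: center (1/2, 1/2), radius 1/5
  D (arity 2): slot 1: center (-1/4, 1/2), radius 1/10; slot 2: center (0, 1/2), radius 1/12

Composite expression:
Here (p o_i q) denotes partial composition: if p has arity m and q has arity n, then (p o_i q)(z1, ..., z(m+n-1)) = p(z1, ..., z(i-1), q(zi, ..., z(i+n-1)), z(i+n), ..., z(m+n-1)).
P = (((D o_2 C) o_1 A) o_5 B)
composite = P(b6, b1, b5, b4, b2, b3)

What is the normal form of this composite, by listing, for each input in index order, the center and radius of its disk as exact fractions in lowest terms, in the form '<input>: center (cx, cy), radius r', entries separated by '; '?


Below D, radii multiply path by path; the b-disk centers shift.
b6: after 2 affine steps, its disk has center (-9/40, 1/2), radius 1/100
b1: after 2 affine steps, its disk has center (-11/40, 1/2), radius 1/120
b5: after 2 affine steps, its disk has center (-1/4, 9/20), radius 1/120
b4: after 2 affine steps, its disk has center (1/24, 11/24), radius 1/60
b2: after 3 affine steps, its disk has center (1/20, 8/15), radius 1/600
b3: after 3 affine steps, its disk has center (1/30, 11/20), radius 1/600

b1: center (-11/40, 1/2), radius 1/120; b2: center (1/20, 8/15), radius 1/600; b3: center (1/30, 11/20), radius 1/600; b4: center (1/24, 11/24), radius 1/60; b5: center (-1/4, 9/20), radius 1/120; b6: center (-9/40, 1/2), radius 1/100


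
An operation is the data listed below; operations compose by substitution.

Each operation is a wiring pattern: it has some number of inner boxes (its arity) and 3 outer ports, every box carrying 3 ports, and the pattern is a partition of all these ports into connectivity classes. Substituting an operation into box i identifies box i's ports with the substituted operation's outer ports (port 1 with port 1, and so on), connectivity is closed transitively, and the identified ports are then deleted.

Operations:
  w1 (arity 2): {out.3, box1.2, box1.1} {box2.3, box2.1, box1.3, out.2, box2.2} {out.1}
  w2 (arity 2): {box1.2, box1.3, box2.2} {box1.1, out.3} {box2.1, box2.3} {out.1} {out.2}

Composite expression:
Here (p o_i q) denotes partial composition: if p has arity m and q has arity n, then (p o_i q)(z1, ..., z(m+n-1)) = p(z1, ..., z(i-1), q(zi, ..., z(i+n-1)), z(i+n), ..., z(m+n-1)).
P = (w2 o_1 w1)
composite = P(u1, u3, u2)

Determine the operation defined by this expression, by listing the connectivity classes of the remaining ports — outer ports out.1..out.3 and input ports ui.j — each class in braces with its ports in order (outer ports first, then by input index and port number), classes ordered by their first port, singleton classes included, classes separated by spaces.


{out.1} {out.2} {out.3} {u1.1, u1.2, u1.3, u2.2, u3.1, u3.2, u3.3} {u2.1, u2.3}

Reachability decides: close wires over w2-identified ports.
stage w1: inputs (u1, u3), connectivity {out.1} {out.2, u1.3, u3.1, u3.2, u3.3} {out.3, u1.1, u1.2}, out.j its boundary
stage w2: inputs (u1, u3, u2), connectivity {out.1} {out.2} {out.3} {u1.1, u1.2, u1.3, u2.2, u3.1, u3.2, u3.3} {u2.1, u2.3}, out.j its boundary


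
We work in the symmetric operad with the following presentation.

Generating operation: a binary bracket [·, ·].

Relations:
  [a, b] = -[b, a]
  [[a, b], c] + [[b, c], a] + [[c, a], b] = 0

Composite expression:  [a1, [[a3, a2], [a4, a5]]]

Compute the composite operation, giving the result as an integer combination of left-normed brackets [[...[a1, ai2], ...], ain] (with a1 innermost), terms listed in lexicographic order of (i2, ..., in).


-[[[[a1, a2], a3], a4], a5] + [[[[a1, a2], a3], a5], a4] + [[[[a1, a3], a2], a4], a5] - [[[[a1, a3], a2], a5], a4] + [[[[a1, a4], a5], a2], a3] - [[[[a1, a4], a5], a3], a2] - [[[[a1, a5], a4], a2], a3] + [[[[a1, a5], a4], a3], a2]

In the tensor algebra, words opening a1 carry the a1-anchored form.
Composite bracket: [a1, [[a3, a2], [a4, a5]]]
The bracket unfolds into 16 signed words via [a, b] = ab - ba (2^4 = 16).
Keep just the words that open with a1:
  the word a1a2a3a4a5 carries sign -1 and contributes -[[[[a1, a2], a3], a4], a5]
  the word a1a2a3a5a4 carries sign +1 and contributes +[[[[a1, a2], a3], a5], a4]
  the word a1a3a2a4a5 carries sign +1 and contributes +[[[[a1, a3], a2], a4], a5]
  the word a1a3a2a5a4 carries sign -1 and contributes -[[[[a1, a3], a2], a5], a4]
  the word a1a4a5a2a3 carries sign +1 and contributes +[[[[a1, a4], a5], a2], a3]
  the word a1a4a5a3a2 carries sign -1 and contributes -[[[[a1, a4], a5], a3], a2]
  the word a1a5a4a2a3 carries sign -1 and contributes -[[[[a1, a5], a4], a2], a3]
  the word a1a5a4a3a2 carries sign +1 and contributes +[[[[a1, a5], a4], a3], a2]


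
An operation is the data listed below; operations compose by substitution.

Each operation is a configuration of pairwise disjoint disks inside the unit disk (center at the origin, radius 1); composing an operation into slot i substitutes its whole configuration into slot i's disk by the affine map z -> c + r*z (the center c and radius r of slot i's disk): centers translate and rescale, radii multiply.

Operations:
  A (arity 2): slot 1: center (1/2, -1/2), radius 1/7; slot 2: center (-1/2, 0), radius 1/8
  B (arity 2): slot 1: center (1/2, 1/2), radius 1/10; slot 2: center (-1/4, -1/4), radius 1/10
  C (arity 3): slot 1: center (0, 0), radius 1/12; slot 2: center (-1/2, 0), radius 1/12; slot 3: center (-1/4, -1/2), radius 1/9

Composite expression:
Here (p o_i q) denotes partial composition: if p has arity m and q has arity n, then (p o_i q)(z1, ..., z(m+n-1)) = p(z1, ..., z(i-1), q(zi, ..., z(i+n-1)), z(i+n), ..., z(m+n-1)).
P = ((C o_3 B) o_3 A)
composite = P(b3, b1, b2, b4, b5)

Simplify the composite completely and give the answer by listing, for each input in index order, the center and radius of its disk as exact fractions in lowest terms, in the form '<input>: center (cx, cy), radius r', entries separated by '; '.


b1: center (-1/2, 0), radius 1/12; b2: center (-17/90, -9/20), radius 1/630; b3: center (0, 0), radius 1/12; b4: center (-1/5, -4/9), radius 1/720; b5: center (-5/18, -19/36), radius 1/90

Nesting under C composes maps z -> c + r*z down each b-path.
tracing b3 down its 1-map path: center (0, 0), radius 1/12
tracing b1 down its 1-map path: center (-1/2, 0), radius 1/12
tracing b2 down its 3-map path: center (-17/90, -9/20), radius 1/630
tracing b4 down its 3-map path: center (-1/5, -4/9), radius 1/720
tracing b5 down its 2-map path: center (-5/18, -19/36), radius 1/90


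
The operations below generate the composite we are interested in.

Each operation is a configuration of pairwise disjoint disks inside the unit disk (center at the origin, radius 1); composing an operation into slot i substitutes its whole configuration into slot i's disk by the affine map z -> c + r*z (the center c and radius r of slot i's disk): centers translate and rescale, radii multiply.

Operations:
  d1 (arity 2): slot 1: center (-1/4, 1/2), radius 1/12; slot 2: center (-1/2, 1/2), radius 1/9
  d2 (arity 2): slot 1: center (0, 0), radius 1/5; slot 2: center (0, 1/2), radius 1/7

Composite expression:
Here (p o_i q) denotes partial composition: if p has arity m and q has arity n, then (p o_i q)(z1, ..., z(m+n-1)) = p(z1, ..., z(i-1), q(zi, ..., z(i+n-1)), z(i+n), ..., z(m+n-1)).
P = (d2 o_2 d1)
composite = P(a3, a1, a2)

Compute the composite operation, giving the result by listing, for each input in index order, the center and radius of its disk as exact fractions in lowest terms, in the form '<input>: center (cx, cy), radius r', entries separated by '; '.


Each a-disk chains the slot maps above it in d2; radii multiply.
input a3: applying the 1 nested substitution gives center (0, 0), radius 1/5
input a1: applying the 2 nested substitutions gives center (-1/28, 4/7), radius 1/84
input a2: applying the 2 nested substitutions gives center (-1/14, 4/7), radius 1/63

a1: center (-1/28, 4/7), radius 1/84; a2: center (-1/14, 4/7), radius 1/63; a3: center (0, 0), radius 1/5


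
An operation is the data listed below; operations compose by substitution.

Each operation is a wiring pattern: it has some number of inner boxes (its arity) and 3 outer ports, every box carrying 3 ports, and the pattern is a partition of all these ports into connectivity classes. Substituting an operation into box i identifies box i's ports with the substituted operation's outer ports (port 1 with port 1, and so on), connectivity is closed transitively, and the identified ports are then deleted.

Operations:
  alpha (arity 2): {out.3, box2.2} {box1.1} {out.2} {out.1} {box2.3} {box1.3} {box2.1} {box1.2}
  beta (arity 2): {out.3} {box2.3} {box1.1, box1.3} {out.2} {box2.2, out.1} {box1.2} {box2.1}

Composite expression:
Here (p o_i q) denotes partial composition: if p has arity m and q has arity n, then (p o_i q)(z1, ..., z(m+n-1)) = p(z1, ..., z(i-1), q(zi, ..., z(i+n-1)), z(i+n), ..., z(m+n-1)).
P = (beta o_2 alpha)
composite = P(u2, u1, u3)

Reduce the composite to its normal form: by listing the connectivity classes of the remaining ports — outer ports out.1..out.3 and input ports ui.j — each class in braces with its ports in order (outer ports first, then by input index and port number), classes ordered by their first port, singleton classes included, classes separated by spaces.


{out.1} {out.2} {out.3} {u1.1} {u1.2} {u1.3} {u2.1, u2.3} {u2.2} {u3.1} {u3.2} {u3.3}

Connectivity passes through glued beta-boundaries; trace each wire chain.
composing alpha on (u1, u3), with out.j its own outer ports: {out.1} {out.2} {out.3, u3.2} {u1.1} {u1.2} {u1.3} {u3.1} {u3.3}
composing beta on (u2, u1, u3), with out.j its own outer ports: {out.1} {out.2} {out.3} {u1.1} {u1.2} {u1.3} {u2.1, u2.3} {u2.2} {u3.1} {u3.2} {u3.3}


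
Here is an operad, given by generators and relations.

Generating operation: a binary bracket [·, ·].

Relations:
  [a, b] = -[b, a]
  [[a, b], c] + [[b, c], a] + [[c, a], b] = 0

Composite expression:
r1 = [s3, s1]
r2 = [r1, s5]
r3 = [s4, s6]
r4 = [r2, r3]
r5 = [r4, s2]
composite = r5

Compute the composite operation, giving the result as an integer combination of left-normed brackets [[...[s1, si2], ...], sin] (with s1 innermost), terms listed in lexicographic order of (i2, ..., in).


-[[[[[s1, s3], s5], s4], s6], s2] + [[[[[s1, s3], s5], s6], s4], s2]


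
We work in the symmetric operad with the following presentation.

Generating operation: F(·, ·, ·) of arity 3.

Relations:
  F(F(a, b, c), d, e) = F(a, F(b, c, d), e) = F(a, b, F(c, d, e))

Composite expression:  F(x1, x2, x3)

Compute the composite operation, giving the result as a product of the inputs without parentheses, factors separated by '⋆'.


The F-tree's shape is irrelevant; the x-reading-order decides.
F(x1, x2, x3) collapses to x1 ⋆ x2 ⋆ x3

x1 ⋆ x2 ⋆ x3


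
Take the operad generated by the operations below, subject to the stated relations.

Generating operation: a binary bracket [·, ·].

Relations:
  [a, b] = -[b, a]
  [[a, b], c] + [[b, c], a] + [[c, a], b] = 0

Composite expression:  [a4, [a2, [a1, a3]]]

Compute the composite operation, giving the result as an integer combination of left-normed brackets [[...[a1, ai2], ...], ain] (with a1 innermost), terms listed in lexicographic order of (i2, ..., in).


In the tensor algebra, words opening a1 carry the a1-anchored form.
Composite bracket: [a4, [a2, [a1, a3]]]
The bracket unfolds into 8 signed words via [a, b] = ab - ba (2^3 = 8).
Keep just the words that open with a1:
  a1a3a2a4 appears with sign +1, giving the term +[[[a1, a3], a2], a4]

[[[a1, a3], a2], a4]


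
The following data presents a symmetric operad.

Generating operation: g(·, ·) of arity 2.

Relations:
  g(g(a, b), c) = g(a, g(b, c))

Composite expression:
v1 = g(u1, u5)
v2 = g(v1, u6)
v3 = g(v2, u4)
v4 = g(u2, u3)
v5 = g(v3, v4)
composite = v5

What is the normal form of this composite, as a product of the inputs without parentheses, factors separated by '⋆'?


u1 ⋆ u5 ⋆ u6 ⋆ u4 ⋆ u2 ⋆ u3

Under associativity of g, the answer is the u's in reading order.
g(u1, u5) linearizes to u1 ⋆ u5
g(g(u1, u5), u6) linearizes to u1 ⋆ u5 ⋆ u6
g(g(g(u1, u5), u6), u4) linearizes to u1 ⋆ u5 ⋆ u6 ⋆ u4
g(u2, u3) linearizes to u2 ⋆ u3
g(g(g(g(u1, u5), u6), u4), g(u2, u3)) linearizes to u1 ⋆ u5 ⋆ u6 ⋆ u4 ⋆ u2 ⋆ u3


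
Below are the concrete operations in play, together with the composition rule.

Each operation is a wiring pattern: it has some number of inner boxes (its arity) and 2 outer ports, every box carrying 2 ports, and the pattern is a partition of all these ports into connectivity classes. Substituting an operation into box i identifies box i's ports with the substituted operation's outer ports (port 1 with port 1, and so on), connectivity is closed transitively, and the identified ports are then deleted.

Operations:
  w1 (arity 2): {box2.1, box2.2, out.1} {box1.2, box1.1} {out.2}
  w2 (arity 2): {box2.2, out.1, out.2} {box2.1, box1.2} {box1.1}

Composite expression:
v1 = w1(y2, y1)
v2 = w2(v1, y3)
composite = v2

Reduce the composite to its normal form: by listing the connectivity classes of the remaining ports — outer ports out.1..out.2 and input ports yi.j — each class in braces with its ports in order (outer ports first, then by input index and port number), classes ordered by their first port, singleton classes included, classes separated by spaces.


Substituting into w2 glues patterns; closure does the rest.
through w1, on inputs (y2, y1): {out.1, y1.1, y1.2} {out.2} {y2.1, y2.2} (out.j = stage outer ports)
through w2, on inputs (y2, y1, y3): {out.1, out.2, y3.2} {y1.1, y1.2} {y2.1, y2.2} {y3.1} (out.j = stage outer ports)

{out.1, out.2, y3.2} {y1.1, y1.2} {y2.1, y2.2} {y3.1}


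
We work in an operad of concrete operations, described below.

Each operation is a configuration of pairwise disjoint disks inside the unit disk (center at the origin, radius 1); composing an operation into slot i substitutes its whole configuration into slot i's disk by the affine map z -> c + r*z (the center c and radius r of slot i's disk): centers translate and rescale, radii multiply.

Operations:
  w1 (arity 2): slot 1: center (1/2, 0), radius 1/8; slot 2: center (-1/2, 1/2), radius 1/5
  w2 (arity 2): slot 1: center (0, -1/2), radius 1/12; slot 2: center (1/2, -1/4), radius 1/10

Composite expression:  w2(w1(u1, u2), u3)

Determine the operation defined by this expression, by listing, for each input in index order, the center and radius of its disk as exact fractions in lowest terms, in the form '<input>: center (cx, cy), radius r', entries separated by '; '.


Each u-disk chains the slot maps above it in w2; radii multiply.
for u1, the 2-step affine chain lands on center (1/24, -1/2), radius 1/96
for u2, the 2-step affine chain lands on center (-1/24, -11/24), radius 1/60
for u3, the 1-step affine chain lands on center (1/2, -1/4), radius 1/10

u1: center (1/24, -1/2), radius 1/96; u2: center (-1/24, -11/24), radius 1/60; u3: center (1/2, -1/4), radius 1/10


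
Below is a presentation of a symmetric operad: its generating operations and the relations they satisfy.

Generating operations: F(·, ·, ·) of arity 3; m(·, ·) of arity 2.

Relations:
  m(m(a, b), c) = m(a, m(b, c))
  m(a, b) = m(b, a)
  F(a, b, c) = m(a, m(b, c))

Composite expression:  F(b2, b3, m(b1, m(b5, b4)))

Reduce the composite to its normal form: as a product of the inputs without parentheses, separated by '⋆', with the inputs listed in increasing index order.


Any arrangement under F is one operation, so sort the b-inputs.
m(b5, b4) reduces to b5 ⋆ b4
m(b1, m(b5, b4)) reduces to b1 ⋆ b5 ⋆ b4
F(b2, b3, m(b1, m(b5, b4))) reduces to b2 ⋆ b3 ⋆ b1 ⋆ b5 ⋆ b4
putting the inputs in ascending order: b1 ⋆ b2 ⋆ b3 ⋆ b4 ⋆ b5

b1 ⋆ b2 ⋆ b3 ⋆ b4 ⋆ b5


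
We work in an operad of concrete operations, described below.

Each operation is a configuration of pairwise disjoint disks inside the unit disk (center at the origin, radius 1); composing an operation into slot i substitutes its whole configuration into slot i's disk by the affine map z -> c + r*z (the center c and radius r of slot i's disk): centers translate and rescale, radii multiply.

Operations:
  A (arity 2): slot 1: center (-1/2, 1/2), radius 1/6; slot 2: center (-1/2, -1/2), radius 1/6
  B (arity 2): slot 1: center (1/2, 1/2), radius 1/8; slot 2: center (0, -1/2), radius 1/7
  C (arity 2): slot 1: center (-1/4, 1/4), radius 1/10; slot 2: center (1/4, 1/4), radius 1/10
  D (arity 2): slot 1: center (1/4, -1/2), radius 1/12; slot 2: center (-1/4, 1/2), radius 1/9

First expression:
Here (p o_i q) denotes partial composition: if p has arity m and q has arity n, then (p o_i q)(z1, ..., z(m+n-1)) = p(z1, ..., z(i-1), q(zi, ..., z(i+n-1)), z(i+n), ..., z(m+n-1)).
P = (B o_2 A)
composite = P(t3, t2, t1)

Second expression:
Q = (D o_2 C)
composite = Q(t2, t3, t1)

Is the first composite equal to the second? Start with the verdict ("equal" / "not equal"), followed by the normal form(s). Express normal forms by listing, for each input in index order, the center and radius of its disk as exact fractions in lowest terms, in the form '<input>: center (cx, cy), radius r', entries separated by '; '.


not equal; first: t1: center (-1/14, -4/7), radius 1/42; t2: center (-1/14, -3/7), radius 1/42; t3: center (1/2, 1/2), radius 1/8; second: t1: center (-2/9, 19/36), radius 1/90; t2: center (1/4, -1/2), radius 1/12; t3: center (-5/18, 19/36), radius 1/90


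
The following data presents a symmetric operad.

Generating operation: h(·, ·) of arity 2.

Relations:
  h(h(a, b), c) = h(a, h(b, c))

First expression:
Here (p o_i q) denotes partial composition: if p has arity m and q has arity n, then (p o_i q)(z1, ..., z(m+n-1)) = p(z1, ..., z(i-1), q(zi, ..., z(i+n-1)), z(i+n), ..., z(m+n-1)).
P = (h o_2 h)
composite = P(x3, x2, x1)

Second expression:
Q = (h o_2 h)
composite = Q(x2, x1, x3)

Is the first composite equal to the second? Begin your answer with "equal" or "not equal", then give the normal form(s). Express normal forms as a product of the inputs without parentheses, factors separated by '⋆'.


not equal — first x3 ⋆ x2 ⋆ x1, second x2 ⋆ x1 ⋆ x3

Normal form of the first expression: x3 ⋆ x2 ⋆ x1
Normal form of the second expression: x2 ⋆ x1 ⋆ x3
Different reductions; not equal.


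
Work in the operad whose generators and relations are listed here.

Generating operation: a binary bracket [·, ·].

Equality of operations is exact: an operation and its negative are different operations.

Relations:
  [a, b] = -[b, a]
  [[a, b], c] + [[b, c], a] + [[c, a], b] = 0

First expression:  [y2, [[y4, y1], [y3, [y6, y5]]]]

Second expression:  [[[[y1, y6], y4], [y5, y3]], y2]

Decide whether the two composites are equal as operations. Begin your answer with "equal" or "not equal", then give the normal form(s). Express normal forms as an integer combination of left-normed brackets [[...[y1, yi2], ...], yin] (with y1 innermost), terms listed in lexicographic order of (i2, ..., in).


not equal; the first gives -[[[[[y1, y4], y3], y5], y6], y2] + [[[[[y1, y4], y3], y6], y5], y2] + [[[[[y1, y4], y5], y6], y3], y2] - [[[[[y1, y4], y6], y5], y3], y2] and the second -[[[[[y1, y6], y4], y3], y5], y2] + [[[[[y1, y6], y4], y5], y3], y2]


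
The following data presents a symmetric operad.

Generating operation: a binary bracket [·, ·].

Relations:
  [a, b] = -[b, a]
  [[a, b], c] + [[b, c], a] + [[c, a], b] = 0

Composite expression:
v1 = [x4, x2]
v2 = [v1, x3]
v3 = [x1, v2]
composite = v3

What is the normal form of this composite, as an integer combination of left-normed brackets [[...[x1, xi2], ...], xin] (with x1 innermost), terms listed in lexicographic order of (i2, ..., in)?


-[[[x1, x2], x4], x3] + [[[x1, x3], x2], x4] - [[[x1, x3], x4], x2] + [[[x1, x4], x2], x3]

Antisymmetry and Jacobi reduce to x1-anchored left-normed brackets.
Composite bracket: [x1, [[x4, x2], x3]]
Each bracket splits as ab - ba, giving 8 signed words (2^3 = 8).
Words beginning with x1 determine it all:
  sign of x1x2x4x3 is -1, so it contributes -[[[x1, x2], x4], x3]
  sign of x1x3x2x4 is +1, so it contributes +[[[x1, x3], x2], x4]
  sign of x1x3x4x2 is -1, so it contributes -[[[x1, x3], x4], x2]
  sign of x1x4x2x3 is +1, so it contributes +[[[x1, x4], x2], x3]


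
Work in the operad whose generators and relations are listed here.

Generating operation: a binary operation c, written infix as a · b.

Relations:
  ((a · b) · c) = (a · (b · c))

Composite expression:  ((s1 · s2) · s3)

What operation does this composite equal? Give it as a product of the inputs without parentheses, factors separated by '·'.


Under associativity of c, the answer is the s's in reading order.
(s1 · s2) flattens to s1 · s2
((s1 · s2) · s3) flattens to s1 · s2 · s3

s1 · s2 · s3


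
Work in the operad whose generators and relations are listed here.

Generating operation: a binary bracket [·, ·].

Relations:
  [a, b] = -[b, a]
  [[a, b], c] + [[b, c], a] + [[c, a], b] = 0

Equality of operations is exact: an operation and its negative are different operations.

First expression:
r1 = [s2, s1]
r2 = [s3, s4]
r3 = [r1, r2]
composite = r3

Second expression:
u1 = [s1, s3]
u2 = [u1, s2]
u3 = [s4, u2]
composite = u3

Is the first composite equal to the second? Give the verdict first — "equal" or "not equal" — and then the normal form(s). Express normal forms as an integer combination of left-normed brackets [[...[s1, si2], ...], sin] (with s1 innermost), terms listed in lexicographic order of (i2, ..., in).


not equal; first: -[[[s1, s2], s3], s4] + [[[s1, s2], s4], s3]; second: -[[[s1, s3], s2], s4]

In normal form, the first expression is -[[[s1, s2], s3], s4] + [[[s1, s2], s4], s3]
In normal form, the second expression is -[[[s1, s3], s2], s4]
The normal forms differ: not equal.


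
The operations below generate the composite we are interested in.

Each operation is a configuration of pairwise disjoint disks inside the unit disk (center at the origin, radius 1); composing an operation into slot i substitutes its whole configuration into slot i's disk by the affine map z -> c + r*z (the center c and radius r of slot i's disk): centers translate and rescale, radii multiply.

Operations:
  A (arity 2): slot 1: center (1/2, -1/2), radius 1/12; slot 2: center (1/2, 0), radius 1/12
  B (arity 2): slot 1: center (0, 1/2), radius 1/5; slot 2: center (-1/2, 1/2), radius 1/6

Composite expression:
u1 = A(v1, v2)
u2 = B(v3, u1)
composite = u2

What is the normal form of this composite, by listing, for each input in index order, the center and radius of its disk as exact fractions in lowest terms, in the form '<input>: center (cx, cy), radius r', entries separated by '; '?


v1: center (-5/12, 5/12), radius 1/72; v2: center (-5/12, 1/2), radius 1/72; v3: center (0, 1/2), radius 1/5

Only the slot chain above each v matters under B; compose those maps.
input v3: applying the 1 nested substitution gives center (0, 1/2), radius 1/5
input v1: applying the 2 nested substitutions gives center (-5/12, 5/12), radius 1/72
input v2: applying the 2 nested substitutions gives center (-5/12, 1/2), radius 1/72


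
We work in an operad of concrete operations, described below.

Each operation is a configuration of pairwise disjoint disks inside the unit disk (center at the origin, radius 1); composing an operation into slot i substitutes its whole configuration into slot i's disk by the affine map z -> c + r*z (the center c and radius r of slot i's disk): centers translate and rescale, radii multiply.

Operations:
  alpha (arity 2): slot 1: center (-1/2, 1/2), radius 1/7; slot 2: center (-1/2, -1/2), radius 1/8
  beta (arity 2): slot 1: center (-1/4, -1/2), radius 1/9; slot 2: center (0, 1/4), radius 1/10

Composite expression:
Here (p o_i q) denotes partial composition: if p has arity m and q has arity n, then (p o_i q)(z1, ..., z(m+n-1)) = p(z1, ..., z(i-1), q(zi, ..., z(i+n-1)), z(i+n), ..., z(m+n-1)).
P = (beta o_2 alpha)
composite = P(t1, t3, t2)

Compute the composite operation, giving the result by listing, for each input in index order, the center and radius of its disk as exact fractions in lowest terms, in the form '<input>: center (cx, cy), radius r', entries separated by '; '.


t1: center (-1/4, -1/2), radius 1/9; t2: center (-1/20, 1/5), radius 1/80; t3: center (-1/20, 3/10), radius 1/70
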